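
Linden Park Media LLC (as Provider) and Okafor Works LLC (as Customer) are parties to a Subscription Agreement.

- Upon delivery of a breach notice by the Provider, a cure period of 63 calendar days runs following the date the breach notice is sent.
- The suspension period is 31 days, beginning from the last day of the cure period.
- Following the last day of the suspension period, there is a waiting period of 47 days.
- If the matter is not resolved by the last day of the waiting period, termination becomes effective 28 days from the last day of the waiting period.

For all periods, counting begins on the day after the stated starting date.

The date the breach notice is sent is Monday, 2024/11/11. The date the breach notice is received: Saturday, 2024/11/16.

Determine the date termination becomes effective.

2025/04/29

Adding 63 calendar days to 2024/11/11 gives 2025/01/13, which is the last day of the cure period.
The last day of the suspension period: 31 calendar days after 2025/01/13 is 2025/02/13.
Adding 47 calendar days to 2025/02/13 gives 2025/04/01, which is the last day of the waiting period.
Adding 28 calendar days to 2025/04/01 gives 2025/04/29, which is the date termination becomes effective.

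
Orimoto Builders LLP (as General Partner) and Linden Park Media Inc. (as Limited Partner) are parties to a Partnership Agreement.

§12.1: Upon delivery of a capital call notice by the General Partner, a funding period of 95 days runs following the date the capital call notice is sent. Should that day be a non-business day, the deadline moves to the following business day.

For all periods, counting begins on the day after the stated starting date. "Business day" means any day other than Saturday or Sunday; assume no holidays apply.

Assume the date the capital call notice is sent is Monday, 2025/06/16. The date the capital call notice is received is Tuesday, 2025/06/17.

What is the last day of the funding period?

The last day of the funding period: 2025/06/16 + 95 days = 2025/09/19. 2025/09/19 is a Friday, so no roll-forward applies.

2025/09/19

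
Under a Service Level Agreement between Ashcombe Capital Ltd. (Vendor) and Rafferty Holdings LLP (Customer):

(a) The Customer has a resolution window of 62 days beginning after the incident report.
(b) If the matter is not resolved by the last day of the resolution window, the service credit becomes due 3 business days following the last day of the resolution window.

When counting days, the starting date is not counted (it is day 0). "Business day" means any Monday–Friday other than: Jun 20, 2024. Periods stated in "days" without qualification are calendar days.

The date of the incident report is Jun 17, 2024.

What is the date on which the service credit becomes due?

Adding 62 calendar days to Jun 17, 2024 gives Aug 18, 2024, which is the last day of the resolution window.
From Sunday, Aug 18, 2024, 3 business days (Aug 19, Aug 20, Aug 21, skipping weekends) brings us to Wednesday, Aug 21, 2024, which is the date on which the service credit becomes due.

Aug 21, 2024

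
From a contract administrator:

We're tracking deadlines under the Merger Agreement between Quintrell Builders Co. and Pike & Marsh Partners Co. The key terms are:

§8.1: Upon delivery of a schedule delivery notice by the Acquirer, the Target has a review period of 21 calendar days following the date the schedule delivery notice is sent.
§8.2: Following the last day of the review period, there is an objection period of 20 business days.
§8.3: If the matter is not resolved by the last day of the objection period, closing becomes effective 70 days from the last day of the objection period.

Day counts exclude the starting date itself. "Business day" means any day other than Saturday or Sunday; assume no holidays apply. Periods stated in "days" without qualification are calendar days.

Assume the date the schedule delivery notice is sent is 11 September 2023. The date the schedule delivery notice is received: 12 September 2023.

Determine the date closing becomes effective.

8 January 2024

The last day of the review period: 11 September 2023 + 21 days = 2 October 2023.
The last day of the objection period: 20 business days after Monday, 2 October 2023, skipping weekends — Oct 3, Oct 4, Oct 5, Oct 6, …, Oct 26, Oct 27, Oct 30 — lands on Monday, 30 October 2023.
The date closing becomes effective: 70 calendar days after 30 October 2023 is 8 January 2024.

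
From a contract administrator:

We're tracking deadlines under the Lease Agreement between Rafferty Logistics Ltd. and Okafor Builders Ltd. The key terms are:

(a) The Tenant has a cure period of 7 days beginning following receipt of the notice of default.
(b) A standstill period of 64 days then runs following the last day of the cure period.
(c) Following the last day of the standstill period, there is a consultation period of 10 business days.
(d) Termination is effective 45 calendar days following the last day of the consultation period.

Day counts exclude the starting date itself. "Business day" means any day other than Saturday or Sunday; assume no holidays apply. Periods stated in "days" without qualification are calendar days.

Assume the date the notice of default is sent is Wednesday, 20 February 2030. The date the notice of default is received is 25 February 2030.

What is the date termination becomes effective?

5 July 2030

The last day of the cure period: 7 calendar days after 25 February 2030 is 4 March 2030.
Adding 64 calendar days to 4 March 2030 gives 7 May 2030, which is the last day of the standstill period.
From Tuesday, 7 May 2030, 10 business days (May 8, May 9, May 10, May 13, May 14, May 15, May 16, May 17, May 20, May 21, skipping weekends) brings us to Tuesday, 21 May 2030, which is the last day of the consultation period.
Adding 45 calendar days to 21 May 2030 gives 5 July 2030, which is the date termination becomes effective.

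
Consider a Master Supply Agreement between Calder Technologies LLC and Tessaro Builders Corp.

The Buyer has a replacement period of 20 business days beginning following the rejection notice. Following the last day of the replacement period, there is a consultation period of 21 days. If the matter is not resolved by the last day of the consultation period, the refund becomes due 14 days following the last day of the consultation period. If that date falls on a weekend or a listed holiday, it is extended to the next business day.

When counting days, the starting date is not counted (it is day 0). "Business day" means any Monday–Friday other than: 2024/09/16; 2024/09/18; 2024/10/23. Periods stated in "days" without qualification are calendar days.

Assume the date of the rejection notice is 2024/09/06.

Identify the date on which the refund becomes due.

From Friday, 2024/09/06, 20 business days (Sep 9, Sep 10, Sep 11, Sep 12, …, Oct 4, Oct 7, Oct 8, skipping weekends and the listed holidays on Sep 16, Sep 18) brings us to Tuesday, 2024/10/08, which is the last day of the replacement period.
The last day of the consultation period: 21 calendar days after 2024/10/08 is 2024/10/29.
The date on which the refund becomes due: 2024/10/29 + 14 days = 2024/11/12. 2024/11/12 is a Tuesday and is not a listed holiday, so no roll-forward applies.

2024/11/12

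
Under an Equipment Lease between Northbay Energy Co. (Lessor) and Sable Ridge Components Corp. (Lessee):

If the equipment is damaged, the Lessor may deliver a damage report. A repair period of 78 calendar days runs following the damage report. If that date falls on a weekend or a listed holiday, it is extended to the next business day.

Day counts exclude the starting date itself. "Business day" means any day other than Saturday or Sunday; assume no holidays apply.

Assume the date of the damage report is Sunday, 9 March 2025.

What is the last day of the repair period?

26 May 2025

The last day of the repair period: 78 calendar days after 9 March 2025 is 26 May 2025. 26 May 2025 is a Monday, so no roll-forward applies.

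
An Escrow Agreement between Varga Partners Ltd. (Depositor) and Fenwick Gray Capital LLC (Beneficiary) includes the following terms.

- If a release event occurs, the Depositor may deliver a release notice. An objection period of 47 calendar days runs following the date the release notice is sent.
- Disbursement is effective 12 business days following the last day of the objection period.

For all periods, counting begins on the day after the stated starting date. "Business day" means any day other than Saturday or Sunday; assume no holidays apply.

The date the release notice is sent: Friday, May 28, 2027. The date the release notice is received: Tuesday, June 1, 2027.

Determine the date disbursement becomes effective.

July 30, 2027

The last day of the objection period: 47 calendar days after May 28, 2027 is July 14, 2027.
From Wednesday, July 14, 2027, 12 business days (Jul 15, Jul 16, Jul 19, Jul 20, …, Jul 28, Jul 29, Jul 30, skipping weekends) brings us to Friday, July 30, 2027, which is the date disbursement becomes effective.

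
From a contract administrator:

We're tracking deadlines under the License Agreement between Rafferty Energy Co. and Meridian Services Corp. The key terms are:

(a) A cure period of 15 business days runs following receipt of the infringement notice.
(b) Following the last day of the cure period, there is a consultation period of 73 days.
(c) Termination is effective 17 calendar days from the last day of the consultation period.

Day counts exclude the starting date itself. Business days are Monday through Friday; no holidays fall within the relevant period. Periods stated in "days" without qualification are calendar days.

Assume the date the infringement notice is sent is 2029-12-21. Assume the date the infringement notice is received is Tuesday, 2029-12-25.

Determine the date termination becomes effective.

The last day of the cure period: counting 15 business days from Tuesday, 2029-12-25 (Dec 26, Dec 27, Dec 28, Dec 31, …, Jan 11, Jan 14, Jan 15, skipping weekends) reaches Tuesday, 2030-01-15.
The last day of the consultation period: 2030-01-15 + 73 days = 2030-03-29.
The date termination becomes effective: 17 calendar days after 2030-03-29 is 2030-04-15.

2030-04-15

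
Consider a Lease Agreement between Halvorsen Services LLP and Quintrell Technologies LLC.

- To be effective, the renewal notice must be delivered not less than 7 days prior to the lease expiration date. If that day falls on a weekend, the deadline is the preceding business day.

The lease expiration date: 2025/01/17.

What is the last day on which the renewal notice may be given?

2025/01/10

2025/01/17 minus 7 days is 2025/01/10. That is a Friday, so no adjustment is needed.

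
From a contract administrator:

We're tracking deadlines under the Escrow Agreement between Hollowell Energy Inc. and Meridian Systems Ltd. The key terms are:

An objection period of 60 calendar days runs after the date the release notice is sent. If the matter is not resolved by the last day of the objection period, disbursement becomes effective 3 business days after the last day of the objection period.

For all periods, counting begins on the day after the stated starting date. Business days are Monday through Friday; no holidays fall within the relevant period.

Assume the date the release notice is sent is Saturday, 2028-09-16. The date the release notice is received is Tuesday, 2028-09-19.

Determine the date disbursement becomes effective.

2028-11-20

The last day of the objection period: 2028-09-16 + 60 days = 2028-11-15.
From Wednesday, 2028-11-15, 3 business days (Nov 16, Nov 17, Nov 20, skipping weekends) brings us to Monday, 2028-11-20, which is the date disbursement becomes effective.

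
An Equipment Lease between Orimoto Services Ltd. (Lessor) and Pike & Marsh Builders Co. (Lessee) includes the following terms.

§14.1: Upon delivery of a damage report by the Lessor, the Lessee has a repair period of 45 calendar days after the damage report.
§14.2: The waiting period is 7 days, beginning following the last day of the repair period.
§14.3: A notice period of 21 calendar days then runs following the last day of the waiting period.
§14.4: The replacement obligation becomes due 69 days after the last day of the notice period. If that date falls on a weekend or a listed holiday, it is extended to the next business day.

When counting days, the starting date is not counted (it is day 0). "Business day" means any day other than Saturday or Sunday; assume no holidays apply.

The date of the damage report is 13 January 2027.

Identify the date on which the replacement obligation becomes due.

4 June 2027

The last day of the repair period: 13 January 2027 + 45 days = 27 February 2027.
The last day of the waiting period: 7 calendar days after 27 February 2027 is 6 March 2027.
Adding 21 calendar days to 6 March 2027 gives 27 March 2027, which is the last day of the notice period.
The date on which the replacement obligation becomes due: 27 March 2027 + 69 days = 4 June 2027. 4 June 2027 is a Friday, so no roll-forward applies.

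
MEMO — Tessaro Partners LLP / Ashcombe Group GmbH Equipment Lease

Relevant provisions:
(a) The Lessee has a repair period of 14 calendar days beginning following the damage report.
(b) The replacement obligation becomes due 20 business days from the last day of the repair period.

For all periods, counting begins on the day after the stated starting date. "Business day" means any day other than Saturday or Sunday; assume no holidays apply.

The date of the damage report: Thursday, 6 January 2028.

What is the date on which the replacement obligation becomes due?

The last day of the repair period: 6 January 2028 + 14 days = 20 January 2028.
From Thursday, 20 January 2028, 20 business days (Jan 21, Jan 24, Jan 25, Jan 26, …, Feb 15, Feb 16, Feb 17, skipping weekends) brings us to Thursday, 17 February 2028, which is the date on which the replacement obligation becomes due.

17 February 2028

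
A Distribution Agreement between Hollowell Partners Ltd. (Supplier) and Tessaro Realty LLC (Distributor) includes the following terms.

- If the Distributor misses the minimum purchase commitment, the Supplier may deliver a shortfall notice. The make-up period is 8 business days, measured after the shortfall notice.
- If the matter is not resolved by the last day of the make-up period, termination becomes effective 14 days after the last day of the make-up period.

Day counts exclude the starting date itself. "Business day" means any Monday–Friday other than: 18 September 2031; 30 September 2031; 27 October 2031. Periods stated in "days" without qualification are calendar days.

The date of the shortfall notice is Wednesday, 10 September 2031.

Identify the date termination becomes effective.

The last day of the make-up period: 8 business days after Wednesday, 10 September 2031, skipping weekends and the listed holiday on Sep 18 — Sep 11, Sep 12, Sep 15, Sep 16, Sep 17, Sep 19, Sep 22, Sep 23 — lands on Tuesday, 23 September 2031.
The date termination becomes effective: 14 calendar days after 23 September 2031 is 7 October 2031.

7 October 2031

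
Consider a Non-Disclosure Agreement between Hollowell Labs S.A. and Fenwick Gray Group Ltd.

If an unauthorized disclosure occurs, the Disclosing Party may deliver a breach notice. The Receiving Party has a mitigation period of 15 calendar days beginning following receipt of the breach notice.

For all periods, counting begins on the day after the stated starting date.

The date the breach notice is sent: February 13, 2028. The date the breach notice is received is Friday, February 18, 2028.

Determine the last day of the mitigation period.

March 4, 2028

The last day of the mitigation period: February 18, 2028 + 15 days = March 4, 2028.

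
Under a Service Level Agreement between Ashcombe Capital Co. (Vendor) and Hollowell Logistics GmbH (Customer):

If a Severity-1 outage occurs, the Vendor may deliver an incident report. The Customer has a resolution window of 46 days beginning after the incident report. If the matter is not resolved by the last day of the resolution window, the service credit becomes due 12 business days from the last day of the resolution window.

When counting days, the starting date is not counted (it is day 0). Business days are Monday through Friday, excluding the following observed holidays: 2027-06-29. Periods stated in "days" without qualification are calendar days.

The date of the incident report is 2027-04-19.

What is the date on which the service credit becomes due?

The last day of the resolution window: 46 calendar days after 2027-04-19 is 2027-06-04.
The date on which the service credit becomes due: counting 12 business days from Friday, 2027-06-04 (Jun 7, Jun 8, Jun 9, Jun 10, …, Jun 18, Jun 21, Jun 22, skipping weekends) reaches Tuesday, 2027-06-22.

2027-06-22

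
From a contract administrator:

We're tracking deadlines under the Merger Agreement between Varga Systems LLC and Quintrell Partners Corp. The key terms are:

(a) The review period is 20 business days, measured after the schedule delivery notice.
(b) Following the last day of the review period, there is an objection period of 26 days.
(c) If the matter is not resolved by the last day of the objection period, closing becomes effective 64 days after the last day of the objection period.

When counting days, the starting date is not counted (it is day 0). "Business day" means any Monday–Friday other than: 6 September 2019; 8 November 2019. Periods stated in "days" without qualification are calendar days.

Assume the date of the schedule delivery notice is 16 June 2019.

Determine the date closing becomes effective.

The last day of the review period: counting 20 business days from Sunday, 16 June 2019 (Jun 17, Jun 18, Jun 19, Jun 20, …, Jul 10, Jul 11, Jul 12, skipping weekends) reaches Friday, 12 July 2019.
The last day of the objection period: 26 calendar days after 12 July 2019 is 7 August 2019.
Adding 64 calendar days to 7 August 2019 gives 10 October 2019, which is the date closing becomes effective.

10 October 2019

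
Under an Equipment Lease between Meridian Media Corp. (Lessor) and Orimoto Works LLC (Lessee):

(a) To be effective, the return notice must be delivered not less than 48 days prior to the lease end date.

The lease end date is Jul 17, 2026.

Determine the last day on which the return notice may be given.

Jul 17, 2026 minus 48 days is May 30, 2026.

May 30, 2026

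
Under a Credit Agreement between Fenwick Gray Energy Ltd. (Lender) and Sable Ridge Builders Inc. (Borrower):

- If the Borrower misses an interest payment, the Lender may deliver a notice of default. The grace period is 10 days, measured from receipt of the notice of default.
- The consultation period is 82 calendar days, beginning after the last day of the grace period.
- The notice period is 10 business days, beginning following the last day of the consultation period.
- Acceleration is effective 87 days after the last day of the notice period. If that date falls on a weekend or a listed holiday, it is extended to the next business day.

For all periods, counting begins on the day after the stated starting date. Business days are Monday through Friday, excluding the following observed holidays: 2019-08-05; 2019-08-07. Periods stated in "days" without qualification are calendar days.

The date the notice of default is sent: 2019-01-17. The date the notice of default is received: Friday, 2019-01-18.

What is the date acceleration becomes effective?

The last day of the grace period: 10 calendar days after 2019-01-18 is 2019-01-28.
Adding 82 calendar days to 2019-01-28 gives 2019-04-20, which is the last day of the consultation period.
From Saturday, 2019-04-20, 10 business days (Apr 22, Apr 23, Apr 24, Apr 25, Apr 26, Apr 29, Apr 30, May 1, May 2, May 3, skipping weekends) brings us to Friday, 2019-05-03, which is the last day of the notice period.
The date acceleration becomes effective: 87 calendar days after 2019-05-03 is 2019-07-29. 2019-07-29 is a Monday and is not a listed holiday, so no roll-forward applies.

2019-07-29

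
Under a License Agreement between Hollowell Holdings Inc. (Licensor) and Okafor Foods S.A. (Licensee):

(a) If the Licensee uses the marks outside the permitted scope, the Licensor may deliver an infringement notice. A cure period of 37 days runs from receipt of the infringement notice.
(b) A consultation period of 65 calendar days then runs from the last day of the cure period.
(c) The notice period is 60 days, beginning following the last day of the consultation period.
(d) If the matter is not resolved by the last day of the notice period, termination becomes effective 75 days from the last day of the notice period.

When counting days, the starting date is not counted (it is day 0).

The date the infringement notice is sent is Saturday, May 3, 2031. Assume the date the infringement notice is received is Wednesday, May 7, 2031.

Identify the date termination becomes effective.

Dec 30, 2031

Adding 37 calendar days to May 7, 2031 gives Jun 13, 2031, which is the last day of the cure period.
The last day of the consultation period: Jun 13, 2031 + 65 days = Aug 17, 2031.
The last day of the notice period: 60 calendar days after Aug 17, 2031 is Oct 16, 2031.
The date termination becomes effective: 75 calendar days after Oct 16, 2031 is Dec 30, 2031.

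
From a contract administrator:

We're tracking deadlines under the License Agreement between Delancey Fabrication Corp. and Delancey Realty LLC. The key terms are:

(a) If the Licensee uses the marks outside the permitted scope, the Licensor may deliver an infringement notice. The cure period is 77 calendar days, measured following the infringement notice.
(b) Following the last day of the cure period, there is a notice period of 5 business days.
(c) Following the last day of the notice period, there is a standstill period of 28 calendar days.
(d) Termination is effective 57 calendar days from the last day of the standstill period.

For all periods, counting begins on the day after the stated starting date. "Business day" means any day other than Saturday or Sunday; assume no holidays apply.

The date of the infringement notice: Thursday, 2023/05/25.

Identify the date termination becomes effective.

The last day of the cure period: 77 calendar days after 2023/05/25 is 2023/08/10.
The last day of the notice period: 5 business days after Thursday, 2023/08/10, skipping weekends — Aug 11, Aug 14, Aug 15, Aug 16, Aug 17 — lands on Thursday, 2023/08/17.
The last day of the standstill period: 2023/08/17 + 28 days = 2023/09/14.
Adding 57 calendar days to 2023/09/14 gives 2023/11/10, which is the date termination becomes effective.

2023/11/10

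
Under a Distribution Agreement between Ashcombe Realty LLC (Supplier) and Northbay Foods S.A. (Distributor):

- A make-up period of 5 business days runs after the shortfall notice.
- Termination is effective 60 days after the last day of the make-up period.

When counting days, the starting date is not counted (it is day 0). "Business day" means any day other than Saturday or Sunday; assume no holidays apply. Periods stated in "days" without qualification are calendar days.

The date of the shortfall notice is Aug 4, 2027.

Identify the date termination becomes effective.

The last day of the make-up period: counting 5 business days from Wednesday, Aug 4, 2027 (Aug 5, Aug 6, Aug 9, Aug 10, Aug 11, skipping weekends) reaches Wednesday, Aug 11, 2027.
The date termination becomes effective: Aug 11, 2027 + 60 days = Oct 10, 2027.

Oct 10, 2027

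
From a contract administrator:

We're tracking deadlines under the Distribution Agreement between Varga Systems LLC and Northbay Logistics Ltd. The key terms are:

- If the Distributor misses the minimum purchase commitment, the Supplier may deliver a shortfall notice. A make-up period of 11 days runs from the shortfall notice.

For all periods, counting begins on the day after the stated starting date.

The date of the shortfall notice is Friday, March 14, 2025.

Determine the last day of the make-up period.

March 25, 2025

The last day of the make-up period: March 14, 2025 + 11 days = March 25, 2025.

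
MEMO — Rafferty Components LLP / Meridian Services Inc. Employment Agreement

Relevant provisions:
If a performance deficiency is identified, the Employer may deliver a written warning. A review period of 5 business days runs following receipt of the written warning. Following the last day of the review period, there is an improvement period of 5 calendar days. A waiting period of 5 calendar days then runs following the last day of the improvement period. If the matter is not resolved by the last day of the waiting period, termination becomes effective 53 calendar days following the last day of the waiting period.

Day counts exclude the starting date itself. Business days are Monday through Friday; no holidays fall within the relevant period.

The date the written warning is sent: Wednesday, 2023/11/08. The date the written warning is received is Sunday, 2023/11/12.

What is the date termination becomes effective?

2024/01/19

The last day of the review period: 5 business days after Sunday, 2023/11/12, skipping weekends — Nov 13, Nov 14, Nov 15, Nov 16, Nov 17 — lands on Friday, 2023/11/17.
The last day of the improvement period: 2023/11/17 + 5 days = 2023/11/22.
The last day of the waiting period: 2023/11/22 + 5 days = 2023/11/27.
Adding 53 calendar days to 2023/11/27 gives 2024/01/19, which is the date termination becomes effective.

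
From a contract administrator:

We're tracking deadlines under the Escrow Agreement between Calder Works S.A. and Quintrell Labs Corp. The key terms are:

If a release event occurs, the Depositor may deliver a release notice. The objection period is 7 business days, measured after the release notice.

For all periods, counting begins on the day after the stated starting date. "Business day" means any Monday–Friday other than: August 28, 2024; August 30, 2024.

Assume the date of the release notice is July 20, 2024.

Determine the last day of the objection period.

The last day of the objection period: counting 7 business days from Saturday, July 20, 2024 (Jul 22, Jul 23, Jul 24, Jul 25, Jul 26, Jul 29, Jul 30, skipping weekends) reaches Tuesday, July 30, 2024.

July 30, 2024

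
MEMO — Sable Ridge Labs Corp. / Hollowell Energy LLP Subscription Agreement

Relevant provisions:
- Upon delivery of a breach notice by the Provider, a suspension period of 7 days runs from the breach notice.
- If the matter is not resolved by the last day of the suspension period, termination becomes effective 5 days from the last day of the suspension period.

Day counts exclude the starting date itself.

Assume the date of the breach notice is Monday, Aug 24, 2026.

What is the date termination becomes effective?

Adding 7 calendar days to Aug 24, 2026 gives Aug 31, 2026, which is the last day of the suspension period.
The date termination becomes effective: 5 calendar days after Aug 31, 2026 is Sep 5, 2026.

Sep 5, 2026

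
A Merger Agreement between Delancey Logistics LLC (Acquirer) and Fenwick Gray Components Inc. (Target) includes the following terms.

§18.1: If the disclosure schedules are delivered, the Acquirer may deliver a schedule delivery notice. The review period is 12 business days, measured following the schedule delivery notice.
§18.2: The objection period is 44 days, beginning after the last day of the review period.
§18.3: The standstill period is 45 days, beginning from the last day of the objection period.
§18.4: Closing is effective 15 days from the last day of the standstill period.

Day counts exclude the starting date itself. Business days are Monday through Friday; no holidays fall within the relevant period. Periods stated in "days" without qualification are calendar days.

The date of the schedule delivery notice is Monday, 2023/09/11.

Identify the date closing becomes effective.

From Monday, 2023/09/11, 12 business days (Sep 12, Sep 13, Sep 14, Sep 15, …, Sep 25, Sep 26, Sep 27, skipping weekends) brings us to Wednesday, 2023/09/27, which is the last day of the review period.
Adding 44 calendar days to 2023/09/27 gives 2023/11/10, which is the last day of the objection period.
The last day of the standstill period: 45 calendar days after 2023/11/10 is 2023/12/25.
The date closing becomes effective: 15 calendar days after 2023/12/25 is 2024/01/09.

2024/01/09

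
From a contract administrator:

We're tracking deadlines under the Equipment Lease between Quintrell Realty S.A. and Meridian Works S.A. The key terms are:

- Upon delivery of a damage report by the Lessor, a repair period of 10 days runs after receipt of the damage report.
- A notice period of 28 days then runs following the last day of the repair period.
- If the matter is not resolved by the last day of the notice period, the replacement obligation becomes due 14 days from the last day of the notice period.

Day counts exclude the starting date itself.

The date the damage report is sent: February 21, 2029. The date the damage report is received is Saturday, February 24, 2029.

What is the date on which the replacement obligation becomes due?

April 17, 2029

Adding 10 calendar days to February 24, 2029 gives March 6, 2029, which is the last day of the repair period.
The last day of the notice period: 28 calendar days after March 6, 2029 is April 3, 2029.
The date on which the replacement obligation becomes due: 14 calendar days after April 3, 2029 is April 17, 2029.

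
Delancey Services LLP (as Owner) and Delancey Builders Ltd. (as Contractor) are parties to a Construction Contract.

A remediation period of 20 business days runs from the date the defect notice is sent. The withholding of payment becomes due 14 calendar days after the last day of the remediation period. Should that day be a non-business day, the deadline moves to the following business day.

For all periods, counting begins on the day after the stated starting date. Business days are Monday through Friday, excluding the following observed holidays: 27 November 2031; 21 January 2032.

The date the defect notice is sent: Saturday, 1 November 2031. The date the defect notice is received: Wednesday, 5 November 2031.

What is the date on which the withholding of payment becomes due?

From Saturday, 1 November 2031, 20 business days (Nov 3, Nov 4, Nov 5, Nov 6, …, Nov 26, Nov 28, Dec 1, skipping weekends and the listed holiday on Nov 27) brings us to Monday, 1 December 2031, which is the last day of the remediation period.
Adding 14 calendar days to 1 December 2031 gives 15 December 2031, which is the date on which the withholding of payment becomes due. 15 December 2031 is a Monday and is not a listed holiday, so no roll-forward applies.

15 December 2031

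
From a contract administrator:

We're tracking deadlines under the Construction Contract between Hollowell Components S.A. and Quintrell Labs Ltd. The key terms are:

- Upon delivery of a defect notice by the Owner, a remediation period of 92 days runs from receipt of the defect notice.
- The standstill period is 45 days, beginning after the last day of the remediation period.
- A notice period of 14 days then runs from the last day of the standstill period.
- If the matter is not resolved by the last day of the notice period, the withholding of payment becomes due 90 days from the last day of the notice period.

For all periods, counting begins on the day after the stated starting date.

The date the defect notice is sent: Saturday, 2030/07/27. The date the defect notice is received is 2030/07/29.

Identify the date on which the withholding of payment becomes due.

2031/03/27

Adding 92 calendar days to 2030/07/29 gives 2030/10/29, which is the last day of the remediation period.
Adding 45 calendar days to 2030/10/29 gives 2030/12/13, which is the last day of the standstill period.
Adding 14 calendar days to 2030/12/13 gives 2030/12/27, which is the last day of the notice period.
The date on which the withholding of payment becomes due: 90 calendar days after 2030/12/27 is 2031/03/27.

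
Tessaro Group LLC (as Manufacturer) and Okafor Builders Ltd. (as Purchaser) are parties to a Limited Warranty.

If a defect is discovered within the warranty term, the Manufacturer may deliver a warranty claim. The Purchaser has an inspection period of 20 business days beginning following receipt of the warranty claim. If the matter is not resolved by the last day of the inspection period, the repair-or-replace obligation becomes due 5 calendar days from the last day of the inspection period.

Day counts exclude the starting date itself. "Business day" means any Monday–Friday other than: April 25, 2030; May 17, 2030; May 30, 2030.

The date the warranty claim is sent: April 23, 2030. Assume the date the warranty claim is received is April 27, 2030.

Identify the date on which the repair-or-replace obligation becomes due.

June 1, 2030

The last day of the inspection period: counting 20 business days from Saturday, April 27, 2030 (Apr 29, Apr 30, May 1, May 2, …, May 23, May 24, May 27, skipping weekends and the listed holiday on May 17) reaches Monday, May 27, 2030.
The date on which the repair-or-replace obligation becomes due: May 27, 2030 + 5 days = June 1, 2030.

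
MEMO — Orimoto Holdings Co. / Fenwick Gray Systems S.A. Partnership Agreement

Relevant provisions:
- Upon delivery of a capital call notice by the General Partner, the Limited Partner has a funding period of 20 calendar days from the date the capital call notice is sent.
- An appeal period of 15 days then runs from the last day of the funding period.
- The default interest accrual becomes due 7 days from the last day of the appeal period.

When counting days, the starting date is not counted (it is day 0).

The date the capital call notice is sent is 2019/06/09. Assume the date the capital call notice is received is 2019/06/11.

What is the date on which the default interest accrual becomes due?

The last day of the funding period: 2019/06/09 + 20 days = 2019/06/29.
The last day of the appeal period: 2019/06/29 + 15 days = 2019/07/14.
The date on which the default interest accrual becomes due: 7 calendar days after 2019/07/14 is 2019/07/21.

2019/07/21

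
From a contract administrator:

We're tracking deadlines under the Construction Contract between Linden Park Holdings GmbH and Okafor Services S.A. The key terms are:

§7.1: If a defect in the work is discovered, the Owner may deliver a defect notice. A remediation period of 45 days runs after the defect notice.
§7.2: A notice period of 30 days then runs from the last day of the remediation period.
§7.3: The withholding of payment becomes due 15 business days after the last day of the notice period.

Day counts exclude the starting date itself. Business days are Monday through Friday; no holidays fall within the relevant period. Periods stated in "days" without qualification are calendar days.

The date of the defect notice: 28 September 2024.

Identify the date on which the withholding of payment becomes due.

The last day of the remediation period: 45 calendar days after 28 September 2024 is 12 November 2024.
Adding 30 calendar days to 12 November 2024 gives 12 December 2024, which is the last day of the notice period.
The date on which the withholding of payment becomes due: 15 business days after Thursday, 12 December 2024, skipping weekends — Dec 13, Dec 16, Dec 17, Dec 18, …, Dec 31, Jan 1, Jan 2 — lands on Thursday, 2 January 2025.

2 January 2025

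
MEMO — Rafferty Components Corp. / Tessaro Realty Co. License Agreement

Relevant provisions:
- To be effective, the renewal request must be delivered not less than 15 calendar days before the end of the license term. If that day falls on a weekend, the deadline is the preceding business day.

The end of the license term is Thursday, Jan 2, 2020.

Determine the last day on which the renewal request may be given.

Dec 18, 2019

Jan 2, 2020 minus 15 days is Dec 18, 2019. That is a Wednesday, so no adjustment is needed.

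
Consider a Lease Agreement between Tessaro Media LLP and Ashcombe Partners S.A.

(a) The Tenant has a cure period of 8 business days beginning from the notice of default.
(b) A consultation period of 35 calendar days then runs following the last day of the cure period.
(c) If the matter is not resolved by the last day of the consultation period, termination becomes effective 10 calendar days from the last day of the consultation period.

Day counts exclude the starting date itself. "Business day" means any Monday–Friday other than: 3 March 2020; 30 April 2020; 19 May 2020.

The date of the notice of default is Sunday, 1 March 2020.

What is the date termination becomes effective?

26 April 2020

From Sunday, 1 March 2020, 8 business days (Mar 2, Mar 4, Mar 5, Mar 6, Mar 9, Mar 10, Mar 11, Mar 12, skipping weekends and the listed holiday on Mar 3) brings us to Thursday, 12 March 2020, which is the last day of the cure period.
The last day of the consultation period: 12 March 2020 + 35 days = 16 April 2020.
Adding 10 calendar days to 16 April 2020 gives 26 April 2020, which is the date termination becomes effective.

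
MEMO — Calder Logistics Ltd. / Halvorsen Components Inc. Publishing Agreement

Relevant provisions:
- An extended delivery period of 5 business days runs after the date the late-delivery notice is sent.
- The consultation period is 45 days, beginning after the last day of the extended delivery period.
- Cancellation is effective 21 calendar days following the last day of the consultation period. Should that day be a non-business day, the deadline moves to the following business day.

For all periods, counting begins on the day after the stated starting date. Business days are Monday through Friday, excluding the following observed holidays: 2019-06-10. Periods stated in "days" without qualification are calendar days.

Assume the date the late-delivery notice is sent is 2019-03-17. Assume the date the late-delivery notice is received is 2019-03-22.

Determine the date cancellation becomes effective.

2019-05-27

From Sunday, 2019-03-17, 5 business days (Mar 18, Mar 19, Mar 20, Mar 21, Mar 22, skipping weekends) brings us to Friday, 2019-03-22, which is the last day of the extended delivery period.
The last day of the consultation period: 45 calendar days after 2019-03-22 is 2019-05-06.
The date cancellation becomes effective: 21 calendar days after 2019-05-06 is 2019-05-27. 2019-05-27 is a Monday and is not a listed holiday, so no roll-forward applies.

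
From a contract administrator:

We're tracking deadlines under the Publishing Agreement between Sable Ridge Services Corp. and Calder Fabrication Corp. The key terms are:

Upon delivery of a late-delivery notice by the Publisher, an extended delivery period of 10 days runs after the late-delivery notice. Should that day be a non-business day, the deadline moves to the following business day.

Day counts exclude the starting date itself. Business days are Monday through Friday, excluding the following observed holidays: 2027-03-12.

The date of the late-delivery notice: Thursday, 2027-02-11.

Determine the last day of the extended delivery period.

Adding 10 calendar days to 2027-02-11 gives 2027-02-21, which is the last day of the extended delivery period. That falls on a Sunday, so it rolls to the next business day, Monday, 2027-02-22.

2027-02-22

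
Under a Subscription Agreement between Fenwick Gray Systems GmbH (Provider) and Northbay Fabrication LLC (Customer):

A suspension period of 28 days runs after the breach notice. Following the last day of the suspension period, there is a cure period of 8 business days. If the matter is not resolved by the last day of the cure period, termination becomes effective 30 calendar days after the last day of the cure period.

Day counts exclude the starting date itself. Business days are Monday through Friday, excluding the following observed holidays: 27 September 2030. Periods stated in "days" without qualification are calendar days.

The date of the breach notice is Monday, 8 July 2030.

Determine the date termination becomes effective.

14 September 2030

The last day of the suspension period: 8 July 2030 + 28 days = 5 August 2030.
The last day of the cure period: counting 8 business days from Monday, 5 August 2030 (Aug 6, Aug 7, Aug 8, Aug 9, Aug 12, Aug 13, Aug 14, Aug 15, skipping weekends) reaches Thursday, 15 August 2030.
Adding 30 calendar days to 15 August 2030 gives 14 September 2030, which is the date termination becomes effective.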